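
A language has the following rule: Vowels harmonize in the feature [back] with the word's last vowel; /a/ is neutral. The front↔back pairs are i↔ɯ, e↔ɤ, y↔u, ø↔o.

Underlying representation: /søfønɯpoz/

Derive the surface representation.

[sofonɯpoz]

/ø/ harmonizes with /o/ ([+back]) → [o]
/ø/ harmonizes with /o/ ([+back]) → [o]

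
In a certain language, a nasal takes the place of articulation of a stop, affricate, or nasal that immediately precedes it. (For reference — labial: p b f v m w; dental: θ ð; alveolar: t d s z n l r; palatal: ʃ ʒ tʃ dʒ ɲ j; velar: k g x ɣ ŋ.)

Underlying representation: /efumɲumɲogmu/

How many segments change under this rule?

/ɲ/ after /m/ (labial) → [m]
/ɲ/ after /m/ (labial) → [m]
/m/ after /g/ (velar) → [ŋ]
3 segments change.

3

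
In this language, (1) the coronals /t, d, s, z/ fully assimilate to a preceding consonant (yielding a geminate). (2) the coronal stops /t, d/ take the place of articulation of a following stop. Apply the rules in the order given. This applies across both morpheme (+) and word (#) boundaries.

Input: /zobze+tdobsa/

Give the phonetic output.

Rule 1: /z/ after /b/ → [b] (total assimilation)
Rule 1: /d/ after /t/ → [t] (total assimilation)
Rule 1: /s/ after /b/ → [b] (total assimilation)
After rule 1: zobbe+ttobba
Rule 2: no segment meets the rule's conditions; no change.

[zobbe+ttobba]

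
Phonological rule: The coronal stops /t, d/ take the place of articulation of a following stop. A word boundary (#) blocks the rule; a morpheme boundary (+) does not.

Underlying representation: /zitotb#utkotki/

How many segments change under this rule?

/t/ before /b/ (labial) → [p]
/t/ before /k/ (velar) → [k]
/t/ before /k/ (velar) → [k]
3 segments change.

3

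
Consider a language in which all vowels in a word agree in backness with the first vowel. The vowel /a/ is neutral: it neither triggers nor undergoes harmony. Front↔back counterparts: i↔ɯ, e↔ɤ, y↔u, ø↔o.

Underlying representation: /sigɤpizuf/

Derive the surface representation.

[sigepizyf]

/ɤ/ harmonizes with /i/ ([-back]) → [e]
/u/ harmonizes with /i/ ([-back]) → [y]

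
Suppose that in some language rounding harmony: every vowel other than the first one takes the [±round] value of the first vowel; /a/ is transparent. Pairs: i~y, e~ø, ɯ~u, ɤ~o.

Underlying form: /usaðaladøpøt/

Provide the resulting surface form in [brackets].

[usaðaladøpøt]

no segment meets the rule's conditions; no change.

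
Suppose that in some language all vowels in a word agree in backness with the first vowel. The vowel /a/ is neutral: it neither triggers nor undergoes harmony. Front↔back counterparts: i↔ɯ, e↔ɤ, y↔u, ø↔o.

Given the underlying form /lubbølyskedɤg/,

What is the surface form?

[lubboluskɤdɤg]

/ø/ harmonizes with /u/ ([+back]) → [o]
/y/ harmonizes with /u/ ([+back]) → [u]
/e/ harmonizes with /u/ ([+back]) → [ɤ]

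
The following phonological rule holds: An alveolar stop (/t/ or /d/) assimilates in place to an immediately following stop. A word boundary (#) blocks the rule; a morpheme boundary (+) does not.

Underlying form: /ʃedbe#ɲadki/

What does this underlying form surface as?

/d/ before /b/ (labial) → [b]
/d/ before /k/ (velar) → [g]

[ʃebbe#ɲagki]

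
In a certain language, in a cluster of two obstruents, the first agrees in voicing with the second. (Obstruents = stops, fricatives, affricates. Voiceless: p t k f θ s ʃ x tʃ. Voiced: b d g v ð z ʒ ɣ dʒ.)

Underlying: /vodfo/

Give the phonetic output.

[votfo]

/d/ before /f/ (voiceless) → [t]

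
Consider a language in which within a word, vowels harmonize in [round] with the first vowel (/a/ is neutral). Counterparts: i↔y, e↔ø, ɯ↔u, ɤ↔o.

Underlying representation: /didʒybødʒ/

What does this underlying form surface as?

[didʒibedʒ]

/y/ harmonizes with /i/ ([-round]) → [i]
/ø/ harmonizes with /i/ ([-round]) → [e]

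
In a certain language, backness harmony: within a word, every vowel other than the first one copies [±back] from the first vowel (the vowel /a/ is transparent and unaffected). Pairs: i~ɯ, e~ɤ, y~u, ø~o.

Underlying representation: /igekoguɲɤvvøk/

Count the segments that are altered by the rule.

3

/o/ harmonizes with /i/ ([-back]) → [ø]
/u/ harmonizes with /i/ ([-back]) → [y]
/ɤ/ harmonizes with /i/ ([-back]) → [e]
3 segments change.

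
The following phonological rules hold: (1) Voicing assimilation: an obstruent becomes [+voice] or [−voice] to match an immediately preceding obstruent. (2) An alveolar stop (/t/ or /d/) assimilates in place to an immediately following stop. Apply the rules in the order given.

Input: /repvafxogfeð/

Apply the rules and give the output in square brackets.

[repfafxogveð]

Rule 1: /v/ after /p/ (voiceless) → [f]
Rule 1: /f/ after /g/ (voiced) → [v]
After rule 1: repfafxogveð
Rule 2: no segment meets the rule's conditions; no change.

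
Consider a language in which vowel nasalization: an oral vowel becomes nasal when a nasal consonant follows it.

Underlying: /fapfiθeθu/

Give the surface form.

no segment meets the rule's conditions; no change.

[fapfiθeθu]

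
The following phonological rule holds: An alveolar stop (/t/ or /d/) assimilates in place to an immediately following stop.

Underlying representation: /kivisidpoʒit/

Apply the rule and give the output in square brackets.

[kivisibpoʒit]

/d/ before /p/ (labial) → [b]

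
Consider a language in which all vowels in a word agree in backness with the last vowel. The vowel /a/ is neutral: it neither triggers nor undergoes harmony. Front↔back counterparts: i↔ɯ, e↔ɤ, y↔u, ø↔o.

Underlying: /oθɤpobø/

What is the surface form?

/o/ harmonizes with /ø/ ([-back]) → [ø]
/ɤ/ harmonizes with /ø/ ([-back]) → [e]
/o/ harmonizes with /ø/ ([-back]) → [ø]

[øθepøbø]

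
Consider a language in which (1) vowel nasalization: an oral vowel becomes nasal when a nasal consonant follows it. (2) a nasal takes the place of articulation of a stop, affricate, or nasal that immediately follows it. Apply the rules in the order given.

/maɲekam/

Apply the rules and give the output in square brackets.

Rule 1: /a/ before nasal /ɲ/ → [ã]
Rule 1: /a/ before nasal /m/ → [ã]
After rule 1: mãɲekãm
Rule 2: no segment meets the rule's conditions; no change.

[mãɲekãm]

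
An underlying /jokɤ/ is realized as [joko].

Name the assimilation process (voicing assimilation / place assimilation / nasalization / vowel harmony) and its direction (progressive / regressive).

vowel harmony, progressive

/ɤ/→[o].
Vowels agree with the first vowel, so the harmony is progressive.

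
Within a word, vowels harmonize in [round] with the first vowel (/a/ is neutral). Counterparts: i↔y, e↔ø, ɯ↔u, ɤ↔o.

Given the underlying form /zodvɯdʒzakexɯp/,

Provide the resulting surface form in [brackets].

/ɯ/ harmonizes with /o/ ([+round]) → [u]
/e/ harmonizes with /o/ ([+round]) → [ø]
/ɯ/ harmonizes with /o/ ([+round]) → [u]

[zodvudʒzakøxup]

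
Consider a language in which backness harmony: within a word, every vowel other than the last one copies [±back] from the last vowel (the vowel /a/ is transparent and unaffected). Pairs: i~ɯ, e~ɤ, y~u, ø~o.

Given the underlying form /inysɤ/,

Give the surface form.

/i/ harmonizes with /ɤ/ ([+back]) → [ɯ]
/y/ harmonizes with /ɤ/ ([+back]) → [u]

[ɯnusɤ]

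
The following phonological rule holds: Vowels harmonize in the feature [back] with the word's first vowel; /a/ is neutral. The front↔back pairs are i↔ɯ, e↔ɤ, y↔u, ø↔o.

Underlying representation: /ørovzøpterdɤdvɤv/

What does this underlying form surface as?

/o/ harmonizes with /ø/ ([-back]) → [ø]
/ɤ/ harmonizes with /ø/ ([-back]) → [e]
/ɤ/ harmonizes with /ø/ ([-back]) → [e]

[ørøvzøpterdedvev]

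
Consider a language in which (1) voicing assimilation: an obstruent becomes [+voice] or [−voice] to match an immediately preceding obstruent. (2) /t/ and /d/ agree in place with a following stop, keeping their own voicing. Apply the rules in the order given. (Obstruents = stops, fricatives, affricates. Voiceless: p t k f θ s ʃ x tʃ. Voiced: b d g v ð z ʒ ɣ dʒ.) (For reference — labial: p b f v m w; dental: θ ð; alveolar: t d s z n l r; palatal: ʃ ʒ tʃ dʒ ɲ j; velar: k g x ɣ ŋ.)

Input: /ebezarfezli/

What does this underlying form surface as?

Rule 1: no segment meets the rule's conditions; no change.
After rule 1: ebezarfezli
Rule 2: no segment meets the rule's conditions; no change.

[ebezarfezli]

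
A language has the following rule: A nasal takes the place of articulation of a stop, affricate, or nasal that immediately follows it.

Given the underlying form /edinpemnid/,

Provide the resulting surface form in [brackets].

/n/ before /p/ (labial) → [m]
/m/ before /n/ (alveolar) → [n]

[edimpennid]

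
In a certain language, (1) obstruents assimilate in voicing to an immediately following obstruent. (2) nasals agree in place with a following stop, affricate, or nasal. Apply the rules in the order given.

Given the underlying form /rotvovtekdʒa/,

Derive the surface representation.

[rodvoftegdʒa]

Rule 1: /t/ before /v/ (voiced) → [d]
Rule 1: /v/ before /t/ (voiceless) → [f]
Rule 1: /k/ before /dʒ/ (voiced) → [g]
After rule 1: rodvoftegdʒa
Rule 2: no segment meets the rule's conditions; no change.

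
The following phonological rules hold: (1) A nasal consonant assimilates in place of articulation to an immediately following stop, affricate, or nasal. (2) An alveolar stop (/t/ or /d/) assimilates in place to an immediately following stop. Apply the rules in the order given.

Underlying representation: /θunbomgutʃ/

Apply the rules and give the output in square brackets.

[θumboŋgutʃ]

Rule 1: /n/ before /b/ (labial) → [m]
Rule 1: /m/ before /g/ (velar) → [ŋ]
After rule 1: θumboŋgutʃ
Rule 2: no segment meets the rule's conditions; no change.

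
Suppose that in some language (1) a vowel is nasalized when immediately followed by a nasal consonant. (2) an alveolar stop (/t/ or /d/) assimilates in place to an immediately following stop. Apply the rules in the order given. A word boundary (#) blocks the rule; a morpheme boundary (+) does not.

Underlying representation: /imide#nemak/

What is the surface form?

Rule 1: /i/ before nasal /m/ → [ĩ]
Rule 1: /e/ before nasal /m/ → [ẽ]
After rule 1: ĩmide#nẽmak
Rule 2: no segment meets the rule's conditions; no change.

[ĩmide#nẽmak]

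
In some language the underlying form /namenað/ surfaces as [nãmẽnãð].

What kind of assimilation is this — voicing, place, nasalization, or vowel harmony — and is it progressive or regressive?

/a/→[ã] /e/→[ẽ] /a/→[ã].
Each target copies a feature from the preceding segment, so the direction is progressive.

nasalization, progressive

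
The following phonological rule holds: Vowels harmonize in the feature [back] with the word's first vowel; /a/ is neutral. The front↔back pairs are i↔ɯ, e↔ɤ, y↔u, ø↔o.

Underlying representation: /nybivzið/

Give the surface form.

no segment meets the rule's conditions; no change.

[nybivzið]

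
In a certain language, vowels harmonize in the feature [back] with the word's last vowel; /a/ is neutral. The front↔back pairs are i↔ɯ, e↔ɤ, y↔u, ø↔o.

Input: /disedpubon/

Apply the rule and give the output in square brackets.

/i/ harmonizes with /o/ ([+back]) → [ɯ]
/e/ harmonizes with /o/ ([+back]) → [ɤ]

[dɯsɤdpubon]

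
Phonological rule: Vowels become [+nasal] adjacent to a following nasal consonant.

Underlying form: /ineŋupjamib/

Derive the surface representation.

[ĩnẽŋupjãmib]

/i/ before nasal /n/ → [ĩ]
/e/ before nasal /ŋ/ → [ẽ]
/a/ before nasal /m/ → [ã]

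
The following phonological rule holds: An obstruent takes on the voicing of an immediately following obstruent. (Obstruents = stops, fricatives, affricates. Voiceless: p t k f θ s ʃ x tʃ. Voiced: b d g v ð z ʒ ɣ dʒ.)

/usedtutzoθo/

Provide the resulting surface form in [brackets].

/d/ before /t/ (voiceless) → [t]
/t/ before /z/ (voiced) → [d]

[usettudzoθo]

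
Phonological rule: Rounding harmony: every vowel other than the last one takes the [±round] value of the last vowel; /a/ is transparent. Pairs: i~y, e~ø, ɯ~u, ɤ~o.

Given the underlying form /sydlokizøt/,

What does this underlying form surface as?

/i/ harmonizes with /ø/ ([+round]) → [y]

[sydlokyzøt]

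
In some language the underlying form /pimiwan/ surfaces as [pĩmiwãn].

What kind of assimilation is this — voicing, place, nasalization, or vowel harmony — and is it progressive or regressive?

/i/→[ĩ] /a/→[ã].
Each target copies a feature from the following segment, so the direction is regressive.

nasalization, regressive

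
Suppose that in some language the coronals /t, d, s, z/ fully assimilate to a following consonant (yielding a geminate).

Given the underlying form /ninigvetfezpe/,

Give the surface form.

/t/ before /f/ → [f] (total assimilation)
/z/ before /p/ → [p] (total assimilation)

[ninigveffeppe]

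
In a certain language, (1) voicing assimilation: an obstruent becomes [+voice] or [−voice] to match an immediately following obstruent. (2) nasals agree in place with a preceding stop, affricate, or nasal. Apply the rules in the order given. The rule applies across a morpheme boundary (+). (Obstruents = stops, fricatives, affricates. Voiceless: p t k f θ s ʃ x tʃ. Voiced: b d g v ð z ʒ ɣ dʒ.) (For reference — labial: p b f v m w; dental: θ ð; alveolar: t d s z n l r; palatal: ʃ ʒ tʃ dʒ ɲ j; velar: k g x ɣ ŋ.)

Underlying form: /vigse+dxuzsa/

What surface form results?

[vikse+txussa]

Rule 1: /g/ before /s/ (voiceless) → [k]
Rule 1: /d/ before /x/ (voiceless) → [t]
Rule 1: /z/ before /s/ (voiceless) → [s]
After rule 1: vikse+txussa
Rule 2: no segment meets the rule's conditions; no change.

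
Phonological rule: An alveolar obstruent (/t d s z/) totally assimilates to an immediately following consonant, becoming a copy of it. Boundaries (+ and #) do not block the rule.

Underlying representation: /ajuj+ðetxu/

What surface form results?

[ajuj+ðexxu]

/t/ before /x/ → [x] (total assimilation)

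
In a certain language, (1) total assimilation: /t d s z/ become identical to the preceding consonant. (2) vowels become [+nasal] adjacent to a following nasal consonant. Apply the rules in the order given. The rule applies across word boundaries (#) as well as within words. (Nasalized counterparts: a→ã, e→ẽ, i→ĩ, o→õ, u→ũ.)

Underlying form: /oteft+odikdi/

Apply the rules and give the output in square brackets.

[oteff+odikki]

Rule 1: /t/ after /f/ → [f] (total assimilation)
Rule 1: /d/ after /k/ → [k] (total assimilation)
After rule 1: oteff+odikki
Rule 2: no segment meets the rule's conditions; no change.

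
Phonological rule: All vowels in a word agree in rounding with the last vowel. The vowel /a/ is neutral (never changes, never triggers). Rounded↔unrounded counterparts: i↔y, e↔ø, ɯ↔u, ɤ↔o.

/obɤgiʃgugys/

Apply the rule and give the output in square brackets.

[obogyʃgugys]

/ɤ/ harmonizes with /y/ ([+round]) → [o]
/i/ harmonizes with /y/ ([+round]) → [y]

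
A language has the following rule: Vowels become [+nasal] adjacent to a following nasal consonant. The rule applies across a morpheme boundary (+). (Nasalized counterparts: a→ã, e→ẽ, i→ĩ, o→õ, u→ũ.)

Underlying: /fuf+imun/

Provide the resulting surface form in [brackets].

[fuf+ĩmũn]

/i/ before nasal /m/ → [ĩ]
/u/ before nasal /n/ → [ũ]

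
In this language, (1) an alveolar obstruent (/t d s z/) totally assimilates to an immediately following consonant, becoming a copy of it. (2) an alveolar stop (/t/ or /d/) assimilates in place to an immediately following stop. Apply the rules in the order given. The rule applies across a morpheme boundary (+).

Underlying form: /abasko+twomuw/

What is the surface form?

[abakko+wwomuw]

Rule 1: /s/ before /k/ → [k] (total assimilation)
Rule 1: /t/ before /w/ → [w] (total assimilation)
After rule 1: abakko+wwomuw
Rule 2: no segment meets the rule's conditions; no change.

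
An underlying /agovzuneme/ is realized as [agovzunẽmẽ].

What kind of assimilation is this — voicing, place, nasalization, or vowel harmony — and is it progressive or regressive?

/e/→[ẽ] /e/→[ẽ].
Each target copies a feature from the preceding segment, so the direction is progressive.

nasalization, progressive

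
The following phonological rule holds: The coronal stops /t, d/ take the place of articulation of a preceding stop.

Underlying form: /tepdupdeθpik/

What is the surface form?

/d/ after /p/ (labial) → [b]
/d/ after /p/ (labial) → [b]

[tepbupbeθpik]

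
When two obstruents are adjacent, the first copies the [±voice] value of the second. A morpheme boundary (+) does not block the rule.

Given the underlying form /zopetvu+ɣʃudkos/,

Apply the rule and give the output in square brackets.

/t/ before /v/ (voiced) → [d]
/ɣ/ before /ʃ/ (voiceless) → [x]
/d/ before /k/ (voiceless) → [t]

[zopedvu+xʃutkos]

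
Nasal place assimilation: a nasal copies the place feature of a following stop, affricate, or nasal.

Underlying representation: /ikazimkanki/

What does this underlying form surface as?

[ikaziŋkaŋki]

/m/ before /k/ (velar) → [ŋ]
/n/ before /k/ (velar) → [ŋ]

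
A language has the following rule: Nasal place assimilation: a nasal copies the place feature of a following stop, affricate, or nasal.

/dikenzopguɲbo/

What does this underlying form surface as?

/ɲ/ before /b/ (labial) → [m]

[dikenzopgumbo]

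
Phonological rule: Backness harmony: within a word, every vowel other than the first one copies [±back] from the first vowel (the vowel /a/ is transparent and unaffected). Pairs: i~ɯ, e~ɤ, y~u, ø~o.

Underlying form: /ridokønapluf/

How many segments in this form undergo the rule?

2

/o/ harmonizes with /i/ ([-back]) → [ø]
/u/ harmonizes with /i/ ([-back]) → [y]
2 segments change.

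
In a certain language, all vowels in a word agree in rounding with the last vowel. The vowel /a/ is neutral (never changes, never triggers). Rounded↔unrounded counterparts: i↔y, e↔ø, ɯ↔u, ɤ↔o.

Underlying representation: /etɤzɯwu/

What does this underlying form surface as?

/e/ harmonizes with /u/ ([+round]) → [ø]
/ɤ/ harmonizes with /u/ ([+round]) → [o]
/ɯ/ harmonizes with /u/ ([+round]) → [u]

[øtozuwu]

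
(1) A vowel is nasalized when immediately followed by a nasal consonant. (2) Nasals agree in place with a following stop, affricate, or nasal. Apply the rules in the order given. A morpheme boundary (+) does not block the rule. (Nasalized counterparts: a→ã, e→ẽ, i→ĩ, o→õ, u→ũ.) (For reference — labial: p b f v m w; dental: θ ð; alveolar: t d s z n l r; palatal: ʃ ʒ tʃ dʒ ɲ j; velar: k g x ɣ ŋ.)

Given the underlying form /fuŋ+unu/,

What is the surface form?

Rule 1: /u/ before nasal /ŋ/ → [ũ]
Rule 1: /u/ before nasal /n/ → [ũ]
After rule 1: fũŋ+ũnu
Rule 2: no segment meets the rule's conditions; no change.

[fũŋ+ũnu]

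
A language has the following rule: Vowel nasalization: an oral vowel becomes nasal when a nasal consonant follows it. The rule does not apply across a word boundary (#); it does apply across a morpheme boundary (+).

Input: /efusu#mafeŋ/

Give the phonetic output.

[efusu#mafẽŋ]

/e/ before nasal /ŋ/ → [ẽ]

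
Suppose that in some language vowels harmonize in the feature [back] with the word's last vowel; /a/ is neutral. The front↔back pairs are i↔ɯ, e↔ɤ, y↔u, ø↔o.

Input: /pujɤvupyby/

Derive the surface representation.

[pyjevypyby]

/u/ harmonizes with /y/ ([-back]) → [y]
/ɤ/ harmonizes with /y/ ([-back]) → [e]
/u/ harmonizes with /y/ ([-back]) → [y]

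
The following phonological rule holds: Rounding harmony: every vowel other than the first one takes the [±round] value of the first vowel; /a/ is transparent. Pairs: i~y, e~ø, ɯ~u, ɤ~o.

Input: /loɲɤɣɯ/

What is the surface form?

[loɲoɣu]

/ɤ/ harmonizes with /o/ ([+round]) → [o]
/ɯ/ harmonizes with /o/ ([+round]) → [u]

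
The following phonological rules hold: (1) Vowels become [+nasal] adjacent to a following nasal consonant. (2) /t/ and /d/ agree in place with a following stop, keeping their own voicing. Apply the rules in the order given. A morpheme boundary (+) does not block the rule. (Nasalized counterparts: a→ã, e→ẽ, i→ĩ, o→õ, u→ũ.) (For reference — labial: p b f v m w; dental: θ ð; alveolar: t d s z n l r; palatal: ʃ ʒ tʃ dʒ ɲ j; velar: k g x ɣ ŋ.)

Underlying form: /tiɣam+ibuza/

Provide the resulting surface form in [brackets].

[tiɣãm+ibuza]

Rule 1: /a/ before nasal /m/ → [ã]
After rule 1: tiɣãm+ibuza
Rule 2: no segment meets the rule's conditions; no change.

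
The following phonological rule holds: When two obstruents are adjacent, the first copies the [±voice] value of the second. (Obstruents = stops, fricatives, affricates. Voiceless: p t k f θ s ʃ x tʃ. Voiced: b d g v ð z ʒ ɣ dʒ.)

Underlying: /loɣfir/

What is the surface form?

/ɣ/ before /f/ (voiceless) → [x]

[loxfir]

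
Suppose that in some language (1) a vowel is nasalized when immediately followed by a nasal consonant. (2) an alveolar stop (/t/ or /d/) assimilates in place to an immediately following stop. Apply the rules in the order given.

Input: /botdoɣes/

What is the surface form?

[botdoɣes]

Rule 1: no segment meets the rule's conditions; no change.
After rule 1: botdoɣes
Rule 2: no segment meets the rule's conditions; no change.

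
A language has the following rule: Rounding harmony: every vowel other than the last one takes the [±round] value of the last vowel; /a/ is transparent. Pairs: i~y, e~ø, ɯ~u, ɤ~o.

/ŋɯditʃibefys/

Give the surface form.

[ŋudytʃybøfys]

/ɯ/ harmonizes with /y/ ([+round]) → [u]
/i/ harmonizes with /y/ ([+round]) → [y]
/i/ harmonizes with /y/ ([+round]) → [y]
/e/ harmonizes with /y/ ([+round]) → [ø]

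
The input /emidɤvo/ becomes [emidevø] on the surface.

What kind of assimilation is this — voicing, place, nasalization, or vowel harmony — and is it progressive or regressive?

/ɤ/→[e] /o/→[ø].
Vowels agree with the first vowel, so the harmony is progressive.

vowel harmony, progressive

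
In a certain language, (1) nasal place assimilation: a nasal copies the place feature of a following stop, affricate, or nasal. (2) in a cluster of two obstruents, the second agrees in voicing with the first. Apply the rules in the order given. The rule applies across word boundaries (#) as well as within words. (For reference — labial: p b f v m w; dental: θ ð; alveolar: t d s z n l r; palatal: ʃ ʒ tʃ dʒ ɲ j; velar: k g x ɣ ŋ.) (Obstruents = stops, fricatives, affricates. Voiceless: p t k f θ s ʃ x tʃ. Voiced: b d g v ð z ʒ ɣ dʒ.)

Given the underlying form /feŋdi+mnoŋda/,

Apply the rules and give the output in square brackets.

Rule 1: /ŋ/ before /d/ (alveolar) → [n]
Rule 1: /m/ before /n/ (alveolar) → [n]
Rule 1: /ŋ/ before /d/ (alveolar) → [n]
After rule 1: fendi+nnonda
Rule 2: no segment meets the rule's conditions; no change.

[fendi+nnonda]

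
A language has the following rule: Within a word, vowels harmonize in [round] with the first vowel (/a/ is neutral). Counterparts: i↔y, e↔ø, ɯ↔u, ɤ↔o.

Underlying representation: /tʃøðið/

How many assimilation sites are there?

/i/ harmonizes with /ø/ ([+round]) → [y]
1 segment changes.

1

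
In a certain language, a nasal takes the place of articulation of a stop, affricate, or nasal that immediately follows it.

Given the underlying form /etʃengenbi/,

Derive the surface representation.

[etʃeŋgembi]

/n/ before /g/ (velar) → [ŋ]
/n/ before /b/ (labial) → [m]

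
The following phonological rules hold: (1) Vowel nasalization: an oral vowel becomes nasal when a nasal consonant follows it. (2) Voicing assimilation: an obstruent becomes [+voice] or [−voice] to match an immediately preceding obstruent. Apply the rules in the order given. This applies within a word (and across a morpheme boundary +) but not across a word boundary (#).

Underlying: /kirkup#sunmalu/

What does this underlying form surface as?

Rule 1: /u/ before nasal /n/ → [ũ]
After rule 1: kirkup#sũnmalu
Rule 2: no segment meets the rule's conditions; no change.

[kirkup#sũnmalu]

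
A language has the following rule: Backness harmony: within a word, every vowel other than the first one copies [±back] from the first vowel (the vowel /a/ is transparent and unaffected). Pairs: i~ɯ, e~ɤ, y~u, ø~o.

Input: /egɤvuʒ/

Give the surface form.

/ɤ/ harmonizes with /e/ ([-back]) → [e]
/u/ harmonizes with /e/ ([-back]) → [y]

[egevyʒ]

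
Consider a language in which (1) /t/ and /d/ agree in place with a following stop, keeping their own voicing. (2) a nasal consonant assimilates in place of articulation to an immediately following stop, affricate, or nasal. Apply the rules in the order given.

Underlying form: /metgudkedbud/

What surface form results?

[mekgugkebbud]

Rule 1: /t/ before /g/ (velar) → [k]
Rule 1: /d/ before /k/ (velar) → [g]
Rule 1: /d/ before /b/ (labial) → [b]
After rule 1: mekgugkebbud
Rule 2: no segment meets the rule's conditions; no change.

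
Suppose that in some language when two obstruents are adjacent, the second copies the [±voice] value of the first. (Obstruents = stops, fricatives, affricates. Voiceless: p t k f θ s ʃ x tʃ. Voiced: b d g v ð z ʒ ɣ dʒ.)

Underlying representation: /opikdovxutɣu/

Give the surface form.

[opiktovɣutxu]

/d/ after /k/ (voiceless) → [t]
/x/ after /v/ (voiced) → [ɣ]
/ɣ/ after /t/ (voiceless) → [x]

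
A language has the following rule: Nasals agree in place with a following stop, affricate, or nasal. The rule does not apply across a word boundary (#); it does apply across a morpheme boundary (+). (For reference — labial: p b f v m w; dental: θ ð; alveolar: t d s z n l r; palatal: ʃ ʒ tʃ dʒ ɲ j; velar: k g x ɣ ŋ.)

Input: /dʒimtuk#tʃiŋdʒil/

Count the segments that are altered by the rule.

/m/ before /t/ (alveolar) → [n]
/ŋ/ before /dʒ/ (palatal) → [ɲ]
2 segments change.

2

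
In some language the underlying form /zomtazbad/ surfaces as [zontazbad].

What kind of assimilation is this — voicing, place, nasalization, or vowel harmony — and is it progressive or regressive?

/m/→[n].
Each target copies a feature from the following segment, so the direction is regressive.

place assimilation, regressive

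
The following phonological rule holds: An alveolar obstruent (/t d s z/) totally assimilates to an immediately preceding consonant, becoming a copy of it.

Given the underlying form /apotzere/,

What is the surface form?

[apottere]

/z/ after /t/ → [t] (total assimilation)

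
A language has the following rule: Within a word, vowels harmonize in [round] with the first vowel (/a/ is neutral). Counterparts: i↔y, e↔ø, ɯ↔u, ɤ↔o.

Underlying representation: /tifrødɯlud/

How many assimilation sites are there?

/ø/ harmonizes with /i/ ([-round]) → [e]
/u/ harmonizes with /i/ ([-round]) → [ɯ]
2 segments change.

2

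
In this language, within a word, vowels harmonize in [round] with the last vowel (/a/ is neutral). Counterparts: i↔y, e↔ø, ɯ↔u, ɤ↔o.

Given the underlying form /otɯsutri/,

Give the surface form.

[ɤtɯsɯtri]

/o/ harmonizes with /i/ ([-round]) → [ɤ]
/u/ harmonizes with /i/ ([-round]) → [ɯ]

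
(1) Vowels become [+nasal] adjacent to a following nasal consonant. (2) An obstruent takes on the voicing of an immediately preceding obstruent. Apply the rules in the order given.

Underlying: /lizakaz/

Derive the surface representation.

[lizakaz]

Rule 1: no segment meets the rule's conditions; no change.
After rule 1: lizakaz
Rule 2: no segment meets the rule's conditions; no change.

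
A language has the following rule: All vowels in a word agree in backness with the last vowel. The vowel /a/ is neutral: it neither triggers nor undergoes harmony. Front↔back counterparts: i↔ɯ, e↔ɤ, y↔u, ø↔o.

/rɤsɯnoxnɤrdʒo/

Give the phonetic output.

no segment meets the rule's conditions; no change.

[rɤsɯnoxnɤrdʒo]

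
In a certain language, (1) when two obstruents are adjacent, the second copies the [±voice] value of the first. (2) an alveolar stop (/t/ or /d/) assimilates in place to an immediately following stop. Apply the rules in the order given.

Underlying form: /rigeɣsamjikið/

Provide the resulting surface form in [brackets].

Rule 1: /s/ after /ɣ/ (voiced) → [z]
After rule 1: rigeɣzamjikið
Rule 2: no segment meets the rule's conditions; no change.

[rigeɣzamjikið]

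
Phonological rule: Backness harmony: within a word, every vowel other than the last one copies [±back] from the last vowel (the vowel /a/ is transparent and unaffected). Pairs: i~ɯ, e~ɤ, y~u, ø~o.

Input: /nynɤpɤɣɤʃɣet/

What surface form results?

/ɤ/ harmonizes with /e/ ([-back]) → [e]
/ɤ/ harmonizes with /e/ ([-back]) → [e]
/ɤ/ harmonizes with /e/ ([-back]) → [e]

[nynepeɣeʃɣet]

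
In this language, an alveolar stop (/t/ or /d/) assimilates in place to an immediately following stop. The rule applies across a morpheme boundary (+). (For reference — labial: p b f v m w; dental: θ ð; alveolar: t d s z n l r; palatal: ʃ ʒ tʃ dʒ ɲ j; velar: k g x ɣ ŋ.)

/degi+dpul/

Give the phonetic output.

[degi+bpul]

/d/ before /p/ (labial) → [b]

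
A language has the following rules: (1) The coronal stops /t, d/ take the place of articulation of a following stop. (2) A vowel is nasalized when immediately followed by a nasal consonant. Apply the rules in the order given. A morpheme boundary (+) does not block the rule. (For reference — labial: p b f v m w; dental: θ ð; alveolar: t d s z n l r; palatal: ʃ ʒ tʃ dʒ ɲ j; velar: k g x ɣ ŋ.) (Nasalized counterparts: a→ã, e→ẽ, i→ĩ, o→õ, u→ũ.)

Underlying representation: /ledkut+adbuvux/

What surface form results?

[legkut+abbuvux]

Rule 1: /d/ before /k/ (velar) → [g]
Rule 1: /d/ before /b/ (labial) → [b]
After rule 1: legkut+abbuvux
Rule 2: no segment meets the rule's conditions; no change.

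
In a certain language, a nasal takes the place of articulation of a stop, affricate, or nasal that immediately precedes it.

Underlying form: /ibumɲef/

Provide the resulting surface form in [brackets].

[ibummef]

/ɲ/ after /m/ (labial) → [m]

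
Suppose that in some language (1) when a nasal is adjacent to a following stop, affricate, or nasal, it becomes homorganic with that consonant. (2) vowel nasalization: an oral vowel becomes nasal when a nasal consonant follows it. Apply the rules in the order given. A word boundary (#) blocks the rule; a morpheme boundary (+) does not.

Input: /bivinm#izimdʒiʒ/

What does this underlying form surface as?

[bivĩmm#izĩɲdʒiʒ]

Rule 1: /n/ before /m/ (labial) → [m]
Rule 1: /m/ before /dʒ/ (palatal) → [ɲ]
After rule 1: bivimm#iziɲdʒiʒ
Rule 2: /i/ before nasal /m/ → [ĩ]
Rule 2: /i/ before nasal /ɲ/ → [ĩ]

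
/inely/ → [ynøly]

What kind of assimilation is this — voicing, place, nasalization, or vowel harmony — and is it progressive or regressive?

vowel harmony, regressive

/i/→[y] /e/→[ø].
Vowels agree with the last vowel, so the harmony is regressive.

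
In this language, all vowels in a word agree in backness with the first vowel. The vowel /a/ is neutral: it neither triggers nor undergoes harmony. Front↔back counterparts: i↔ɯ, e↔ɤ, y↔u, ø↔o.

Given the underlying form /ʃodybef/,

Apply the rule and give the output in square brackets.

/y/ harmonizes with /o/ ([+back]) → [u]
/e/ harmonizes with /o/ ([+back]) → [ɤ]

[ʃodubɤf]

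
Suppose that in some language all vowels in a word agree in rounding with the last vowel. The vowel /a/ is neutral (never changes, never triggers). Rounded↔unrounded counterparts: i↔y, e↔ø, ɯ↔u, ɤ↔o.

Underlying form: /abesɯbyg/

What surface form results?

[abøsubyg]

/e/ harmonizes with /y/ ([+round]) → [ø]
/ɯ/ harmonizes with /y/ ([+round]) → [u]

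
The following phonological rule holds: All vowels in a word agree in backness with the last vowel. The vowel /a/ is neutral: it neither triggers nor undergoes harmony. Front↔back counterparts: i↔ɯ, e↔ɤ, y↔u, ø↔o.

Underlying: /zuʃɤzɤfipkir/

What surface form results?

/u/ harmonizes with /i/ ([-back]) → [y]
/ɤ/ harmonizes with /i/ ([-back]) → [e]
/ɤ/ harmonizes with /i/ ([-back]) → [e]

[zyʃezefipkir]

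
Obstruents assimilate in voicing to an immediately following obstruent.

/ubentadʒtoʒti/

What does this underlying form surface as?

/dʒ/ before /t/ (voiceless) → [tʃ]
/ʒ/ before /t/ (voiceless) → [ʃ]

[ubentatʃtoʃti]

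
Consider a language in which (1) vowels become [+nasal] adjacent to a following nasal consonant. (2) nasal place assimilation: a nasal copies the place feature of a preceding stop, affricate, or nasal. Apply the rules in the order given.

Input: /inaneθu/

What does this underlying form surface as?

Rule 1: /i/ before nasal /n/ → [ĩ]
Rule 1: /a/ before nasal /n/ → [ã]
After rule 1: ĩnãneθu
Rule 2: no segment meets the rule's conditions; no change.

[ĩnãneθu]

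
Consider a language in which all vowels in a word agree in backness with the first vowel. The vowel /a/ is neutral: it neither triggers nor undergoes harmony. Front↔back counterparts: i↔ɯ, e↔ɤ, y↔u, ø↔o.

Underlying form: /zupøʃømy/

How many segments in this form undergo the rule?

/ø/ harmonizes with /u/ ([+back]) → [o]
/ø/ harmonizes with /u/ ([+back]) → [o]
/y/ harmonizes with /u/ ([+back]) → [u]
3 segments change.

3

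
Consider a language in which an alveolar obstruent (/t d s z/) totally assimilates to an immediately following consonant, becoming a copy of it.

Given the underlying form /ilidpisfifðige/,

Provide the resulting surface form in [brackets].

[ilippiffifðige]

/d/ before /p/ → [p] (total assimilation)
/s/ before /f/ → [f] (total assimilation)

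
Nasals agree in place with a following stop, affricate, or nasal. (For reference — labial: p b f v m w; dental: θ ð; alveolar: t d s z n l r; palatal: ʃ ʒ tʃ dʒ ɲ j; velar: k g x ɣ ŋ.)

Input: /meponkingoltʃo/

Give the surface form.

[mepoŋkiŋgoltʃo]

/n/ before /k/ (velar) → [ŋ]
/n/ before /g/ (velar) → [ŋ]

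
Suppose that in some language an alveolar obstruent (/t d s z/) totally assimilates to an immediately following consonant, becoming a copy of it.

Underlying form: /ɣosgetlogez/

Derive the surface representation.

[ɣoggellogez]

/s/ before /g/ → [g] (total assimilation)
/t/ before /l/ → [l] (total assimilation)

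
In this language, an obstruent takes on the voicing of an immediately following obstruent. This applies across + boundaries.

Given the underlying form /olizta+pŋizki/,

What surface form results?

/z/ before /t/ (voiceless) → [s]
/z/ before /k/ (voiceless) → [s]

[olista+pŋiski]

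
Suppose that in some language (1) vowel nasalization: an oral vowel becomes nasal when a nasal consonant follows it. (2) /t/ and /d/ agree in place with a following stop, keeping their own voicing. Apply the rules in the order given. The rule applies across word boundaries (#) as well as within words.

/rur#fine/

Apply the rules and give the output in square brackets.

Rule 1: /i/ before nasal /n/ → [ĩ]
After rule 1: rur#fĩne
Rule 2: no segment meets the rule's conditions; no change.

[rur#fĩne]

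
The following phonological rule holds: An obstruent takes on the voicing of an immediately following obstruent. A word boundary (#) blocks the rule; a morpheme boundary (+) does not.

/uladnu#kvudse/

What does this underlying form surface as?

[uladnu#gvutse]

/k/ before /v/ (voiced) → [g]
/d/ before /s/ (voiceless) → [t]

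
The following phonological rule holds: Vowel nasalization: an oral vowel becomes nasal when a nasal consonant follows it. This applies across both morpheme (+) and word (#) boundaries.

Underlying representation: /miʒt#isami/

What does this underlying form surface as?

[miʒt#isãmi]

/a/ before nasal /m/ → [ã]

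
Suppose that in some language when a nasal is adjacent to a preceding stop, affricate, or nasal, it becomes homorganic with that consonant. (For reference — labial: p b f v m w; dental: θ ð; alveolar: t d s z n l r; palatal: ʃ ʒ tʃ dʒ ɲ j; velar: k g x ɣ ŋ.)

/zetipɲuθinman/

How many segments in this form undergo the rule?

/ɲ/ after /p/ (labial) → [m]
/m/ after /n/ (alveolar) → [n]
2 segments change.

2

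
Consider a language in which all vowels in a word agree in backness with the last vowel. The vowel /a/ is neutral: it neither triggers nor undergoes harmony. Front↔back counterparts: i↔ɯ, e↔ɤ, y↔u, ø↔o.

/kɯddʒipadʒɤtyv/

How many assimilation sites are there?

2

/ɯ/ harmonizes with /y/ ([-back]) → [i]
/ɤ/ harmonizes with /y/ ([-back]) → [e]
2 segments change.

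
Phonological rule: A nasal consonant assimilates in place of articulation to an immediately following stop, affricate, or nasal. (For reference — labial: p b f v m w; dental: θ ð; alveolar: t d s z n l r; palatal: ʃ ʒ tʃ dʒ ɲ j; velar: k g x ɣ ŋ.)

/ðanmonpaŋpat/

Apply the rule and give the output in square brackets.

[ðammompampat]

/n/ before /m/ (labial) → [m]
/n/ before /p/ (labial) → [m]
/ŋ/ before /p/ (labial) → [m]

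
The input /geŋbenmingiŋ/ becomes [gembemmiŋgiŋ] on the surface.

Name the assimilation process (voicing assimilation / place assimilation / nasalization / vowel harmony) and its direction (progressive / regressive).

place assimilation, regressive

/ŋ/→[m] /n/→[m] /n/→[ŋ].
Each target copies a feature from the following segment, so the direction is regressive.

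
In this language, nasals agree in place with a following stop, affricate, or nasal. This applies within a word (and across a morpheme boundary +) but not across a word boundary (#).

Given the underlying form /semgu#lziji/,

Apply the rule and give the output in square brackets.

[seŋgu#lziji]

/m/ before /g/ (velar) → [ŋ]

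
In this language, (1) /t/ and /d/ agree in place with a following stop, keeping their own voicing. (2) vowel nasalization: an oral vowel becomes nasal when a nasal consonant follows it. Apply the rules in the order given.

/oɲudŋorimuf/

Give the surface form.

Rule 1: no segment meets the rule's conditions; no change.
After rule 1: oɲudŋorimuf
Rule 2: /o/ before nasal /ɲ/ → [õ]
Rule 2: /i/ before nasal /m/ → [ĩ]

[õɲudŋorĩmuf]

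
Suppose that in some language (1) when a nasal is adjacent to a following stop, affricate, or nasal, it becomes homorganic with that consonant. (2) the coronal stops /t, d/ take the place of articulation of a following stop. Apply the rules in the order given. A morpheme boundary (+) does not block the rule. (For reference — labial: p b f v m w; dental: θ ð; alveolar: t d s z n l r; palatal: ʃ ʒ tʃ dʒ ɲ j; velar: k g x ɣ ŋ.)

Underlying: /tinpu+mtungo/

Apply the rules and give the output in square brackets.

Rule 1: /n/ before /p/ (labial) → [m]
Rule 1: /m/ before /t/ (alveolar) → [n]
Rule 1: /n/ before /g/ (velar) → [ŋ]
After rule 1: timpu+ntuŋgo
Rule 2: no segment meets the rule's conditions; no change.

[timpu+ntuŋgo]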